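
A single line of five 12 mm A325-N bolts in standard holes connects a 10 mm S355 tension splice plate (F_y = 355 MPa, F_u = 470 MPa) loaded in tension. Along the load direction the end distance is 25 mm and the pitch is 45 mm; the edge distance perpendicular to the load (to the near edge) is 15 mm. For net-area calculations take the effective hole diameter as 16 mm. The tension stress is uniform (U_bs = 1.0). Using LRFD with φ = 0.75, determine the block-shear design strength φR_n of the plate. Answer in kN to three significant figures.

306 kN

Shear plane L_v = 25 + 4·45 = 205 mm; A_gv = 205 × 10 = 2050 mm².
A_nv = (205 − 4.5·16) × 10 = 1330 mm².
A_nt = (15 − 0.5·16) × 10 = 70 mm².
0.6 F_u A_nv = 375.1 kN; 0.6 F_y A_gv = 436.7 kN → shear rupture governs the shear term.
R_n = 375.1 + 1.0 × 470 × 70 / 1000 = 408 kN.
Design strength φR_n = 0.75 × 408 = 306 kN.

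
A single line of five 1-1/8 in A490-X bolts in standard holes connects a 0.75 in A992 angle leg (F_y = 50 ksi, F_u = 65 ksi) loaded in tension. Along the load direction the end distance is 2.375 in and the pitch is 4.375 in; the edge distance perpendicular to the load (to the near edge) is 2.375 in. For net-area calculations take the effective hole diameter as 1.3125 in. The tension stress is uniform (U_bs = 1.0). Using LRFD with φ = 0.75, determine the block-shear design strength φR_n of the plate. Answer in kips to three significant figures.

Shear plane L_v = 2.375 + 4·4.375 = 19.88 in; A_gv = 19.88 × 0.75 = 14.91 in².
A_nv = (19.88 − 4.5·1.3125) × 0.75 = 10.48 in².
A_nt = (2.375 − 0.5·1.3125) × 0.75 = 1.289 in².
0.6 F_u A_nv = 408.6 kips; 0.6 F_y A_gv = 447.2 kips → shear rupture governs the shear term.
R_n = 408.6 + 1.0 × 65 × 1.289 = 492.4 kips.
Design strength φR_n = 0.75 × 492.4 = 369 kips.

369 kips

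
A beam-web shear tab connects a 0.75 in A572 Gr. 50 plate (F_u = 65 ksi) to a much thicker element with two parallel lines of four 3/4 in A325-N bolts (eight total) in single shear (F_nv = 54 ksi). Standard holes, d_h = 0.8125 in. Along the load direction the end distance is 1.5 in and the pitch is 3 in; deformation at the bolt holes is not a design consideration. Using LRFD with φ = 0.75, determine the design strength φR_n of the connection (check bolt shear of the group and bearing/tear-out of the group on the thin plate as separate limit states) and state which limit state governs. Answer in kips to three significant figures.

143 kips (bolt shear governs)

Bolt shear: A_b = π·0.75²/4 = 0.4418 in²; R_n = 54 × 0.4418 × 8 × 1 = 190.9 kips → 0.75 × 190.9 = 143 kips.
Bearing (1.5 l_c t F_u ≤ 3.0 d t F_u): upper limit = 3.0·0.75·0.75·65 = 109.7 kips.
  Edge l_c = 1.5 − 0.8125/2 = 1.094 → r_n = 79.98 kips; interior l_c = 3 − 0.8125 = 2.188 → r_n = 109.7 kips.
  R_n,bearing = 2·79.98 + 6·109.7 = 818.1 kips → 0.75 × 818.1 = 614 kips.
Bolt shear governs: 143 kips.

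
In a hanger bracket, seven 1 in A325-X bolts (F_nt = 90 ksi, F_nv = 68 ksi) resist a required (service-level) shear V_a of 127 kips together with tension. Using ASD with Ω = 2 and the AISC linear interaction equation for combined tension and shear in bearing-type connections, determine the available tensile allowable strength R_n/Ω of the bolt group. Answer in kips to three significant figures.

154 kips

A_b = π·1²/4 = 0.7854 in²; f_rv = 127 / (7 × 0.7854) = 23.1 ksi.
F'_nt = 1.3 F_nt − (Ω F_nt / F_nv) f_rv = 1.3·90 − (2·90/68)·23.1 = 55.85 ksi, capped at F_nt → F'_nt = 55.85 ksi.
R_n = F'_nt · A_b · n = 55.85 × 0.7854 × 7 = 307.1 kips.
Allowable strength R_n/Ω = 307.1 / 2 = 154 kips.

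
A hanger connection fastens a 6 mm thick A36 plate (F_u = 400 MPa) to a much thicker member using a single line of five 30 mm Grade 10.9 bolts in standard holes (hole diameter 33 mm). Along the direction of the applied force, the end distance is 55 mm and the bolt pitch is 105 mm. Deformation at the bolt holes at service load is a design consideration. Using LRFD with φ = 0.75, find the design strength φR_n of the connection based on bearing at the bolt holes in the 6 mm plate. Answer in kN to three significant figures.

Per bolt r_n = 1.2 l_c t F_u ≤ 2.4 d t F_u; upper limit = 2.4 × 30 × 6 × 400 / 1000 = 172.8 kN.
Edge bolt: l_c = 55 − 33/2 = 38.5 mm → 1.2 × 38.5 × 6 × 400 / 1000 = 110.9 → r_n = 110.9 kN.
Interior bolts: l_c = 105 − 33 = 72 mm → 1.2 × 72 × 6 × 400 / 1000 = 207.4 → r_n = 172.8 kN.
R_n = 1 × 110.9 + 4 × 172.8 = 802.1 kN.
Design strength φR_n = 0.75 × 802.1 = 602 kN.

602 kN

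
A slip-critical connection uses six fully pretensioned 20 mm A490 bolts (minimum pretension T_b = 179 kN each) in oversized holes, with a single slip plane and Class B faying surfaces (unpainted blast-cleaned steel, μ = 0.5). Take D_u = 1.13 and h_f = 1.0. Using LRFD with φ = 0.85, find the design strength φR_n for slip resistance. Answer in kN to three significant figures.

516 kN

R_n = μ · D_u · h_f · T_b · n_s · n_b = 0.5 × 1.13 × 1.0 × 179 × 1 × 6 = 606.8 kN.
Design strength φR_n = 0.85 × 606.8 = 516 kN.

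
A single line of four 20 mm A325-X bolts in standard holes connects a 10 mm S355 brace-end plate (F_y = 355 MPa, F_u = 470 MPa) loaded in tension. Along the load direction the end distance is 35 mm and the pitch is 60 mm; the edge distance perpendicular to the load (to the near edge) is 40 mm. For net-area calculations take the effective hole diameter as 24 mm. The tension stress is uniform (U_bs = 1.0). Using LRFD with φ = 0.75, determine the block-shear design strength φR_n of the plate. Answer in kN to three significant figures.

Shear plane L_v = 35 + 3·60 = 215 mm; A_gv = 215 × 10 = 2150 mm².
A_nv = (215 − 3.5·24) × 10 = 1310 mm².
A_nt = (40 − 0.5·24) × 10 = 280 mm².
0.6 F_u A_nv = 369.4 kN; 0.6 F_y A_gv = 457.9 kN → shear rupture governs the shear term.
R_n = 369.4 + 1.0 × 470 × 280 / 1000 = 501 kN.
Design strength φR_n = 0.75 × 501 = 376 kN.

376 kN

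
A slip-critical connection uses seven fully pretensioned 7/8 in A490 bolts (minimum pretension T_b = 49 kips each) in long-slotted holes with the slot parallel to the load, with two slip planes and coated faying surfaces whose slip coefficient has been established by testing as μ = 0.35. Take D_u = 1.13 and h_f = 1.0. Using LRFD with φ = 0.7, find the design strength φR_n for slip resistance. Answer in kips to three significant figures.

R_n = μ · D_u · h_f · T_b · n_s · n_b = 0.35 × 1.13 × 1.0 × 49 × 2 × 7 = 271.3 kips.
Design strength φR_n = 0.7 × 271.3 = 190 kips.

190 kips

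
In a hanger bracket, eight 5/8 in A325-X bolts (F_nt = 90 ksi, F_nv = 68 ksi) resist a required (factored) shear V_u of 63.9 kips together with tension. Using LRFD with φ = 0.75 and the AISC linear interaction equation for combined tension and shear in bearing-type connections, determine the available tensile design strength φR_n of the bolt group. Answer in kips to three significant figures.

A_b = π·0.625²/4 = 0.3068 in²; f_rv = 63.9 / (8 × 0.3068) = 26.04 ksi.
F'_nt = 1.3 F_nt − (F_nt / φF_nv) f_rv = 1.3·90 − (90/(0.75·68))·26.04 = 71.06 ksi, capped at F_nt → F'_nt = 71.06 ksi.
R_n = F'_nt · A_b · n = 71.06 × 0.3068 × 8 = 174.4 kips.
Design strength φR_n = 0.75 × 174.4 = 131 kips.

131 kips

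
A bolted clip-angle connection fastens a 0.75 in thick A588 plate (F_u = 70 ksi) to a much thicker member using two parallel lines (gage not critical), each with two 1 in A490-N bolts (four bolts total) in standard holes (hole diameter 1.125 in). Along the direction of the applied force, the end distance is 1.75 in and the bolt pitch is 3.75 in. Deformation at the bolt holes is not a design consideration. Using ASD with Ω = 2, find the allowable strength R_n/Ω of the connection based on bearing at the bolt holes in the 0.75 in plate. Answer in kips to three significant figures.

251 kips

Per bolt r_n = 1.5 l_c t F_u ≤ 3.0 d t F_u; upper limit = 3.0 × 1 × 0.75 × 70 = 157.5 kips.
Edge bolt: l_c = 1.75 − 1.125/2 = 1.188 in → 1.5 × 1.188 × 0.75 × 70 = 93.52 → r_n = 93.52 kips.
Interior bolts: l_c = 3.75 − 1.125 = 2.625 in → 1.5 × 2.625 × 0.75 × 70 = 206.7 → r_n = 157.5 kips.
R_n = 2 × 93.52 + 2 × 157.5 = 502 kips.
Allowable strength R_n/Ω = 502 / 2 = 251 kips.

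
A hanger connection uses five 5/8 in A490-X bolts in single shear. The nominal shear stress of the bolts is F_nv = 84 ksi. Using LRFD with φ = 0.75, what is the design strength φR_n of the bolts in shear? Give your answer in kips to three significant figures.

A_b = π × 0.625² / 4 = 0.3068 in².
R_n = F_nv · A_b · n · n_s = 84 × 0.3068 × 5 × 1 = 128.9 kips.
Design strength φR_n = 0.75 × 128.9 = 96.6 kips.

96.6 kips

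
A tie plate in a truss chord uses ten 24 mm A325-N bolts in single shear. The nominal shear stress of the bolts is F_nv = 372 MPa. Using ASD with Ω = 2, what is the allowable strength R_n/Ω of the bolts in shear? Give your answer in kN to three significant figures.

A_b = π × 24² / 4 = 452.4 mm².
R_n = F_nv · A_b · n · n_s = 372 × 452.4 × 10 × 1 / 1000 = 1683 kN.
Allowable strength R_n/Ω = 1683 / 2 = 841 kN.

841 kN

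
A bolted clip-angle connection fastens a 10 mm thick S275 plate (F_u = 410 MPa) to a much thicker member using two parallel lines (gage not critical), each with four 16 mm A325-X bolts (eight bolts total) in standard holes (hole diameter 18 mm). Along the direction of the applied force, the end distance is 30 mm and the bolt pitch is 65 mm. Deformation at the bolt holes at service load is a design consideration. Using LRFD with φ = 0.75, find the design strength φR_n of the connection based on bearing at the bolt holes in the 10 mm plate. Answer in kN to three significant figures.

863 kN

Per bolt r_n = 1.2 l_c t F_u ≤ 2.4 d t F_u; upper limit = 2.4 × 16 × 10 × 410 / 1000 = 157.4 kN.
Edge bolt: l_c = 30 − 18/2 = 21 mm → 1.2 × 21 × 10 × 410 / 1000 = 103.3 → r_n = 103.3 kN.
Interior bolts: l_c = 65 − 18 = 47 mm → 1.2 × 47 × 10 × 410 / 1000 = 231.2 → r_n = 157.4 kN.
R_n = 2 × 103.3 + 6 × 157.4 = 1151 kN.
Design strength φR_n = 0.75 × 1151 = 863 kN.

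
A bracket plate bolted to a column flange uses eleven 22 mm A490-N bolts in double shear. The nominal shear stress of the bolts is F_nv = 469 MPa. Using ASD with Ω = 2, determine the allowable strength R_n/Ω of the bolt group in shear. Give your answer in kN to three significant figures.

1960 kN

A_b = π × 22² / 4 = 380.1 mm².
R_n = F_nv · A_b · n · n_s = 469 × 380.1 × 11 × 2 / 1000 = 3922 kN.
Allowable strength R_n/Ω = 3922 / 2 = 1960 kN.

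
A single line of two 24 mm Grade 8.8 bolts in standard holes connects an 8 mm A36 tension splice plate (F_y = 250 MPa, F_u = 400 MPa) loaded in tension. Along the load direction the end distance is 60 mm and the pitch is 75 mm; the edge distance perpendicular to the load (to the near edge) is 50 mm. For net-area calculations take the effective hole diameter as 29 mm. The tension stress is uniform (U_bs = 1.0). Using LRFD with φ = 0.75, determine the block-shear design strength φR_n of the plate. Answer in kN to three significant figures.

Shear plane L_v = 60 + 1·75 = 135 mm; A_gv = 135 × 8 = 1080 mm².
A_nv = (135 − 1.5·29) × 8 = 732 mm².
A_nt = (50 − 0.5·29) × 8 = 284 mm².
0.6 F_u A_nv = 175.7 kN; 0.6 F_y A_gv = 162 kN → shear yielding governs the shear term.
R_n = 162 + 1.0 × 400 × 284 / 1000 = 275.6 kN.
Design strength φR_n = 0.75 × 275.6 = 207 kN.

207 kN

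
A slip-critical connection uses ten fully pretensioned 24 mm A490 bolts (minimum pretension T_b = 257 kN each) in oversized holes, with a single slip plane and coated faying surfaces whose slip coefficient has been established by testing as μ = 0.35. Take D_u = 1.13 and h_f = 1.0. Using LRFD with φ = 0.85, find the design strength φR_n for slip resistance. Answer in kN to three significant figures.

R_n = μ · D_u · h_f · T_b · n_s · n_b = 0.35 × 1.13 × 1.0 × 257 × 1 × 10 = 1016 kN.
Design strength φR_n = 0.85 × 1016 = 864 kN.

864 kN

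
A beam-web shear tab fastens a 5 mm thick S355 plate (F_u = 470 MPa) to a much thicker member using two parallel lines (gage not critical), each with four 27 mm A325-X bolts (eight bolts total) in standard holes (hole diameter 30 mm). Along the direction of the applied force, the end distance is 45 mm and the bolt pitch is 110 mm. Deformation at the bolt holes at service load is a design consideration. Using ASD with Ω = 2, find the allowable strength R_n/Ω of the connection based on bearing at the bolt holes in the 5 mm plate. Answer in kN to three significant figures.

Per bolt r_n = 1.2 l_c t F_u ≤ 2.4 d t F_u; upper limit = 2.4 × 27 × 5 × 470 / 1000 = 152.3 kN.
Edge bolt: l_c = 45 − 30/2 = 30 mm → 1.2 × 30 × 5 × 470 / 1000 = 84.6 → r_n = 84.6 kN.
Interior bolts: l_c = 110 − 30 = 80 mm → 1.2 × 80 × 5 × 470 / 1000 = 225.6 → r_n = 152.3 kN.
R_n = 2 × 84.6 + 6 × 152.3 = 1083 kN.
Allowable strength R_n/Ω = 1083 / 2 = 541 kN.

541 kN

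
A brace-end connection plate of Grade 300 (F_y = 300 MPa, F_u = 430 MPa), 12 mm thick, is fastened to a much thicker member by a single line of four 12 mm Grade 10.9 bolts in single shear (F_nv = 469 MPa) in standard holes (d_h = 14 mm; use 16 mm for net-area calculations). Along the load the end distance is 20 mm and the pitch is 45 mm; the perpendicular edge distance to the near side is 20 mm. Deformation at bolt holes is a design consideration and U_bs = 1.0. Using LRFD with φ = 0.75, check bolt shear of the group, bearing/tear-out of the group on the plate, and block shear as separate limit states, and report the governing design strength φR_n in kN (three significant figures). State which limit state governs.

159 kN (bolt shear governs)

Bolt shear: A_b = π·12²/4 = 113.1 mm²; R_n = 469 × 113.1 × 4 × 1 / 1000 = 212.2 kN → 0.75 × 212.2 = 159 kN.
Bearing: edge l_c = 13, r_n = 80.5 kN; interior l_c = 31, r_n = 148.6 kN; R_n = 80.5 + 3·148.6 = 526.3 kN → 395 kN.
Block shear: A_gv = 1860, A_nv = 1188, A_nt = 144 mm²; R_n = min(0.6F_uA_nv, 0.6F_yA_gv) + U_bs·F_u·A_nt = 368.4 kN → 276 kN.
Bolt shear governs: 159 kN.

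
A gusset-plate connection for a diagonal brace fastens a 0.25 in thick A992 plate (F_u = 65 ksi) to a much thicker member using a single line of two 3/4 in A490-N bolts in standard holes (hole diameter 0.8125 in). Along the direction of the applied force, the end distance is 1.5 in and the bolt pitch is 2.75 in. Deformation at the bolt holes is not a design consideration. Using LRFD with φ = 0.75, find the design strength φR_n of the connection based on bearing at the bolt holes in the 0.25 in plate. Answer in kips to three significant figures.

Per bolt r_n = 1.5 l_c t F_u ≤ 3.0 d t F_u; upper limit = 3.0 × 0.75 × 0.25 × 65 = 36.56 kips.
Edge bolt: l_c = 1.5 − 0.8125/2 = 1.094 in → 1.5 × 1.094 × 0.25 × 65 = 26.66 → r_n = 26.66 kips.
Interior bolts: l_c = 2.75 − 0.8125 = 1.938 in → 1.5 × 1.938 × 0.25 × 65 = 47.23 → r_n = 36.56 kips.
R_n = 1 × 26.66 + 1 × 36.56 = 63.22 kips.
Design strength φR_n = 0.75 × 63.22 = 47.4 kips.

47.4 kips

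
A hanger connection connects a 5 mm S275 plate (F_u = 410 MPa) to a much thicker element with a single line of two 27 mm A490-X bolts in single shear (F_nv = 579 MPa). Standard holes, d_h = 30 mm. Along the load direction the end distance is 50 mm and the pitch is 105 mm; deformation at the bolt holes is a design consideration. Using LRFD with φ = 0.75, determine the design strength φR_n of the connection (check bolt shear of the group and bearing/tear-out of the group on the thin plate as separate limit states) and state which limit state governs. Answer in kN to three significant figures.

Bolt shear: A_b = π·27²/4 = 572.6 mm²; R_n = 579 × 572.6 × 2 × 1 / 1000 = 663 kN → 0.75 × 663 = 497 kN.
Bearing (1.2 l_c t F_u ≤ 2.4 d t F_u): upper limit = 2.4·27·5·410 / 1000 = 132.8 kN.
  Edge l_c = 50 − 30/2 = 35 → r_n = 86.1 kN; interior l_c = 105 − 30 = 75 → r_n = 132.8 kN.
  R_n,bearing = 1·86.1 + 1·132.8 = 218.9 kN → 0.75 × 218.9 = 164 kN.
Bearing governs: 164 kN.

164 kN (bearing governs)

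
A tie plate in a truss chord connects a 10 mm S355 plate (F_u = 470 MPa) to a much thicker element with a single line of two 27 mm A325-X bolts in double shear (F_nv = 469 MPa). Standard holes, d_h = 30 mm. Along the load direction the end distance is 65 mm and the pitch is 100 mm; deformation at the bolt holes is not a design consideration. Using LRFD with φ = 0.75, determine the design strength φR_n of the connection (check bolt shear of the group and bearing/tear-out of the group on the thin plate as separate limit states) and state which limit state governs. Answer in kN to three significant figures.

550 kN (bearing governs)

Bolt shear: A_b = π·27²/4 = 572.6 mm²; R_n = 469 × 572.6 × 2 × 2 / 1000 = 1074 kN → 0.75 × 1074 = 806 kN.
Bearing (1.5 l_c t F_u ≤ 3.0 d t F_u): upper limit = 3.0·27·10·470 / 1000 = 380.7 kN.
  Edge l_c = 65 − 30/2 = 50 → r_n = 352.5 kN; interior l_c = 100 − 30 = 70 → r_n = 380.7 kN.
  R_n,bearing = 1·352.5 + 1·380.7 = 733.2 kN → 0.75 × 733.2 = 550 kN.
Bearing governs: 550 kN.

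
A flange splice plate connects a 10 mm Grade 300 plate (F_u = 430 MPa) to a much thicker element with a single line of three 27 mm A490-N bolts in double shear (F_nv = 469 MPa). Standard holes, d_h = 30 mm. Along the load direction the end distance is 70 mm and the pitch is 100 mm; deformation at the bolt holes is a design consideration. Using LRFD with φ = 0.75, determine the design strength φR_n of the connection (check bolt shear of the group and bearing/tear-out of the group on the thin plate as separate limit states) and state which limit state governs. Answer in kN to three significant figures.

627 kN (bearing governs)

Bolt shear: A_b = π·27²/4 = 572.6 mm²; R_n = 469 × 572.6 × 3 × 2 / 1000 = 1611 kN → 0.75 × 1611 = 1210 kN.
Bearing (1.2 l_c t F_u ≤ 2.4 d t F_u): upper limit = 2.4·27·10·430 / 1000 = 278.6 kN.
  Edge l_c = 70 − 30/2 = 55 → r_n = 278.6 kN; interior l_c = 100 − 30 = 70 → r_n = 278.6 kN.
  R_n,bearing = 1·278.6 + 2·278.6 = 835.9 kN → 0.75 × 835.9 = 627 kN.
Bearing governs: 627 kN.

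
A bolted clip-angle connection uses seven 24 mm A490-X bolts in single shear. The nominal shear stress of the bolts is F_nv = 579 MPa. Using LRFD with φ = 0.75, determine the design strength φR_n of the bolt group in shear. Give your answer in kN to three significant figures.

A_b = π × 24² / 4 = 452.4 mm².
R_n = F_nv · A_b · n · n_s = 579 × 452.4 × 7 × 1 / 1000 = 1834 kN.
Design strength φR_n = 0.75 × 1834 = 1380 kN.

1380 kN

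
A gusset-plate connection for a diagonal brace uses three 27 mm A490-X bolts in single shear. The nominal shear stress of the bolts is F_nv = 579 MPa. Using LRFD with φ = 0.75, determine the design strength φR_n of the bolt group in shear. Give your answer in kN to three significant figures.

A_b = π × 27² / 4 = 572.6 mm².
R_n = F_nv · A_b · n · n_s = 579 × 572.6 × 3 × 1 / 1000 = 994.5 kN.
Design strength φR_n = 0.75 × 994.5 = 746 kN.

746 kN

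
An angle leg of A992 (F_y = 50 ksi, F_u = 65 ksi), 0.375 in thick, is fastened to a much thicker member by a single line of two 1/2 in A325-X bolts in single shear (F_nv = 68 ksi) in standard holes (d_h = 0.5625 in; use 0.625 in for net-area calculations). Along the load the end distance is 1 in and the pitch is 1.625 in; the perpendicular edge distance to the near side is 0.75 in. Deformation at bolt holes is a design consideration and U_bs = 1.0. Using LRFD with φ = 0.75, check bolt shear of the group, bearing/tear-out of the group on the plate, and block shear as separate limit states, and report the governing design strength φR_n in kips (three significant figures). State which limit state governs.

20 kips (bolt shear governs)

Bolt shear: A_b = π·0.5²/4 = 0.1963 in²; R_n = 68 × 0.1963 × 2 × 1 = 26.7 kips → 0.75 × 26.7 = 20 kips.
Bearing: edge l_c = 0.7188, r_n = 21.02 kips; interior l_c = 1.062, r_n = 29.25 kips; R_n = 21.02 + 1·29.25 = 50.27 kips → 37.7 kips.
Block shear: A_gv = 0.9844, A_nv = 0.6328, A_nt = 0.1641 in²; R_n = min(0.6F_uA_nv, 0.6F_yA_gv) + U_bs·F_u·A_nt = 35.34 kips → 26.5 kips.
Bolt shear governs: 20 kips.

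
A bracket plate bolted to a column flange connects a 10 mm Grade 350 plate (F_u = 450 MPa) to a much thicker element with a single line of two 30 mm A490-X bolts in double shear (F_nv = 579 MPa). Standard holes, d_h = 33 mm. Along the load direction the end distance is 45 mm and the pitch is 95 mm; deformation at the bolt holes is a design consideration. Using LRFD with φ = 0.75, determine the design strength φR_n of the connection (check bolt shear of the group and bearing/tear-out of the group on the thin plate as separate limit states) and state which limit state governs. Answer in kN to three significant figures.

Bolt shear: A_b = π·30²/4 = 706.9 mm²; R_n = 579 × 706.9 × 2 × 2 / 1000 = 1637 kN → 0.75 × 1637 = 1230 kN.
Bearing (1.2 l_c t F_u ≤ 2.4 d t F_u): upper limit = 2.4·30·10·450 / 1000 = 324 kN.
  Edge l_c = 45 − 33/2 = 28.5 → r_n = 153.9 kN; interior l_c = 95 − 33 = 62 → r_n = 324 kN.
  R_n,bearing = 1·153.9 + 1·324 = 477.9 kN → 0.75 × 477.9 = 358 kN.
Bearing governs: 358 kN.

358 kN (bearing governs)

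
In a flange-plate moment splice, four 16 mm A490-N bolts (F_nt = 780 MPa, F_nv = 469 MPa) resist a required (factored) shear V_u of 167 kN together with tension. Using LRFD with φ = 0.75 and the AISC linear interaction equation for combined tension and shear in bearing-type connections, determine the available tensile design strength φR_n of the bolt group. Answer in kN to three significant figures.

A_b = π·16²/4 = 201.1 mm²; f_rv = 167 × 1000 / (4 × 201.1) = 207.6 MPa.
F'_nt = 1.3 F_nt − (F_nt / φF_nv) f_rv = 1.3·780 − (780/(0.75·469))·207.6 = 553.5 MPa, capped at F_nt → F'_nt = 553.5 MPa.
R_n = F'_nt · A_b · n = 553.5 × 201.1 × 4 / 1000 = 445.2 kN.
Design strength φR_n = 0.75 × 445.2 = 334 kN.

334 kN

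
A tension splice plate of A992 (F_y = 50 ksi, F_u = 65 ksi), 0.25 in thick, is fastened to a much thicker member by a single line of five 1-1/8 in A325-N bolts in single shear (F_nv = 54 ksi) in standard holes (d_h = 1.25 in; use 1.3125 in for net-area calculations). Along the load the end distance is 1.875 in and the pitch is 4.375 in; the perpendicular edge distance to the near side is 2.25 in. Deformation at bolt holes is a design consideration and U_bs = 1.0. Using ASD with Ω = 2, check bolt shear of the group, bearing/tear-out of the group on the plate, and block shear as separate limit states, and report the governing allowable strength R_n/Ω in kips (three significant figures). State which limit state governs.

Bolt shear: A_b = π·1.125²/4 = 0.994 in²; R_n = 54 × 0.994 × 5 × 1 = 268.4 kips → 268.4 / 2 = 134 kips.
Bearing: edge l_c = 1.25, r_n = 24.38 kips; interior l_c = 3.125, r_n = 43.87 kips; R_n = 24.38 + 4·43.87 = 199.9 kips → 99.9 kips.
Block shear: A_gv = 4.844, A_nv = 3.367, A_nt = 0.3984 in²; R_n = min(0.6F_uA_nv, 0.6F_yA_gv) + U_bs·F_u·A_nt = 157.2 kips → 78.6 kips.
Block shear governs: 78.6 kips.

78.6 kips (block shear governs)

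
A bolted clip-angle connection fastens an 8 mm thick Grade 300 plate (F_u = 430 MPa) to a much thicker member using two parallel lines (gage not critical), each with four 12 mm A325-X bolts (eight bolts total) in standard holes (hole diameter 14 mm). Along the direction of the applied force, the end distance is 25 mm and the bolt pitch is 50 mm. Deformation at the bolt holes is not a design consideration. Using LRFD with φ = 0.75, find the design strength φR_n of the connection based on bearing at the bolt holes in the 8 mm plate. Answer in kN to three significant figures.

697 kN

Per bolt r_n = 1.5 l_c t F_u ≤ 3.0 d t F_u; upper limit = 3.0 × 12 × 8 × 430 / 1000 = 123.8 kN.
Edge bolt: l_c = 25 − 14/2 = 18 mm → 1.5 × 18 × 8 × 430 / 1000 = 92.88 → r_n = 92.88 kN.
Interior bolts: l_c = 50 − 14 = 36 mm → 1.5 × 36 × 8 × 430 / 1000 = 185.8 → r_n = 123.8 kN.
R_n = 2 × 92.88 + 6 × 123.8 = 928.8 kN.
Design strength φR_n = 0.75 × 928.8 = 697 kN.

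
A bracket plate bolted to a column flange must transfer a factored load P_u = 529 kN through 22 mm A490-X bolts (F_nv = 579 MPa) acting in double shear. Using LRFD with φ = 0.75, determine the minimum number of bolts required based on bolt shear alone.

2 bolts

A_b = π·22²/4 = 380.1 mm².
Per-bolt design strength φR_n = 0.75 × 579 × 380.1 × 2 / 1000 = 330.1 kN.
n ≥ 529 / 330.1 = 1.602 → use 2 bolts.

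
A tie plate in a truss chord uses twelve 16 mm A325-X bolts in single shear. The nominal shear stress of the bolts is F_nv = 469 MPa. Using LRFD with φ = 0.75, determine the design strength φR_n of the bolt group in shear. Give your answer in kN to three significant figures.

A_b = π × 16² / 4 = 201.1 mm².
R_n = F_nv · A_b · n · n_s = 469 × 201.1 × 12 × 1 / 1000 = 1132 kN.
Design strength φR_n = 0.75 × 1132 = 849 kN.

849 kN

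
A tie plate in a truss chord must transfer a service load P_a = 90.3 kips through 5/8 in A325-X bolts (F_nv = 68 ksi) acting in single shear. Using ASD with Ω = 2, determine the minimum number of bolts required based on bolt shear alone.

A_b = π·0.625²/4 = 0.3068 in².
Per-bolt allowable strength R_n/Ω = 68 × 0.3068 × 1 / 2 = 10.43 kips.
n ≥ 90.3 / 10.43 = 8.657 → use 9 bolts.

9 bolts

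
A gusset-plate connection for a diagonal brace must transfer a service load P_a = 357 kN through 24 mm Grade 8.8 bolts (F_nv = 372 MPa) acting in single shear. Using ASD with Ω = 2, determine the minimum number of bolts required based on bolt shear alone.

5 bolts

A_b = π·24²/4 = 452.4 mm².
Per-bolt allowable strength R_n/Ω = 372 × 452.4 × 1 / 1000 / 2 = 84.14 kN.
n ≥ 357 / 84.14 = 4.243 → use 5 bolts.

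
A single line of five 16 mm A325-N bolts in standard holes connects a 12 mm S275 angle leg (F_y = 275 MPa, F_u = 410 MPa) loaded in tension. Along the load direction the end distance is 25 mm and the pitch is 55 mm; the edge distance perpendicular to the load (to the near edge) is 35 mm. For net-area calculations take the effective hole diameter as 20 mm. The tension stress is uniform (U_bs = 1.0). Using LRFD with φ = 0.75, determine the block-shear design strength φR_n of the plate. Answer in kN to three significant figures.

435 kN

Shear plane L_v = 25 + 4·55 = 245 mm; A_gv = 245 × 12 = 2940 mm².
A_nv = (245 − 4.5·20) × 12 = 1860 mm².
A_nt = (35 − 0.5·20) × 12 = 300 mm².
0.6 F_u A_nv = 457.6 kN; 0.6 F_y A_gv = 485.1 kN → shear rupture governs the shear term.
R_n = 457.6 + 1.0 × 410 × 300 / 1000 = 580.6 kN.
Design strength φR_n = 0.75 × 580.6 = 435 kN.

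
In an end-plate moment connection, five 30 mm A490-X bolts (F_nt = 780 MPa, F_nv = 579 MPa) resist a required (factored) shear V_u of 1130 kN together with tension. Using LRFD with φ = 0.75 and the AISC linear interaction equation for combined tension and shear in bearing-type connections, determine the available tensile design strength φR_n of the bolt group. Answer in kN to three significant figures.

A_b = π·30²/4 = 706.9 mm²; f_rv = 1130 × 1000 / (5 × 706.9) = 319.7 MPa.
F'_nt = 1.3 F_nt − (F_nt / φF_nv) f_rv = 1.3·780 − (780/(0.75·579))·319.7 = 439.7 MPa, capped at F_nt → F'_nt = 439.7 MPa.
R_n = F'_nt · A_b · n = 439.7 × 706.9 × 5 / 1000 = 1554 kN.
Design strength φR_n = 0.75 × 1554 = 1170 kN.

1170 kN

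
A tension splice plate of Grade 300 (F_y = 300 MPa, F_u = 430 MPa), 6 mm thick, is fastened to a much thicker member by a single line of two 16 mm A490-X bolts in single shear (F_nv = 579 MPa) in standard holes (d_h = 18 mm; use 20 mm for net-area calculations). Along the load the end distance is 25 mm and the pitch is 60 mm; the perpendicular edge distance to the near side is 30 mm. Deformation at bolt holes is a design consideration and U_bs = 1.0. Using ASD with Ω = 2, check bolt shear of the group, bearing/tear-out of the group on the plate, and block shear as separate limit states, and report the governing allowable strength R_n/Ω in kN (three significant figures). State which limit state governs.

68.4 kN (block shear governs)

Bolt shear: A_b = π·16²/4 = 201.1 mm²; R_n = 579 × 201.1 × 2 × 1 / 1000 = 232.8 kN → 232.8 / 2 = 116 kN.
Bearing: edge l_c = 16, r_n = 49.54 kN; interior l_c = 42, r_n = 99.07 kN; R_n = 49.54 + 1·99.07 = 148.6 kN → 74.3 kN.
Block shear: A_gv = 510, A_nv = 330, A_nt = 120 mm²; R_n = min(0.6F_uA_nv, 0.6F_yA_gv) + U_bs·F_u·A_nt = 136.7 kN → 68.4 kN.
Block shear governs: 68.4 kN.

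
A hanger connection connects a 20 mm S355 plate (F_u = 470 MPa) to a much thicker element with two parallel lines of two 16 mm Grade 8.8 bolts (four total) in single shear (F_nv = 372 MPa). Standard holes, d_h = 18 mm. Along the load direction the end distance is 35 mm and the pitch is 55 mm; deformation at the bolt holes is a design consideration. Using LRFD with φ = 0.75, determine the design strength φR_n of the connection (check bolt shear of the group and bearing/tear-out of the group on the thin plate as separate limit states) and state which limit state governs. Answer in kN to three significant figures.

224 kN (bolt shear governs)

Bolt shear: A_b = π·16²/4 = 201.1 mm²; R_n = 372 × 201.1 × 4 × 1 / 1000 = 299.2 kN → 0.75 × 299.2 = 224 kN.
Bearing (1.2 l_c t F_u ≤ 2.4 d t F_u): upper limit = 2.4·16·20·470 / 1000 = 361 kN.
  Edge l_c = 35 − 18/2 = 26 → r_n = 293.3 kN; interior l_c = 55 − 18 = 37 → r_n = 361 kN.
  R_n,bearing = 2·293.3 + 2·361 = 1308 kN → 0.75 × 1308 = 981 kN.
Bolt shear governs: 224 kN.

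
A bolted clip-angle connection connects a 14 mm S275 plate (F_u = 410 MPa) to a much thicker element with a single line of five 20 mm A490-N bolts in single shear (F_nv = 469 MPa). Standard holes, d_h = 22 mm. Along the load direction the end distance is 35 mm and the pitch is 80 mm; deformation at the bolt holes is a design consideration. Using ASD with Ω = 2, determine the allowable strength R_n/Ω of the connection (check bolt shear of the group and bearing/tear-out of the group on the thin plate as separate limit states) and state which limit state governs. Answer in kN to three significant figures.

368 kN (bolt shear governs)

Bolt shear: A_b = π·20²/4 = 314.2 mm²; R_n = 469 × 314.2 × 5 × 1 / 1000 = 736.7 kN → 736.7 / 2 = 368 kN.
Bearing (1.2 l_c t F_u ≤ 2.4 d t F_u): upper limit = 2.4·20·14·410 / 1000 = 275.5 kN.
  Edge l_c = 35 − 22/2 = 24 → r_n = 165.3 kN; interior l_c = 80 − 22 = 58 → r_n = 275.5 kN.
  R_n,bearing = 1·165.3 + 4·275.5 = 1267 kN → 1267 / 2 = 634 kN.
Bolt shear governs: 368 kN.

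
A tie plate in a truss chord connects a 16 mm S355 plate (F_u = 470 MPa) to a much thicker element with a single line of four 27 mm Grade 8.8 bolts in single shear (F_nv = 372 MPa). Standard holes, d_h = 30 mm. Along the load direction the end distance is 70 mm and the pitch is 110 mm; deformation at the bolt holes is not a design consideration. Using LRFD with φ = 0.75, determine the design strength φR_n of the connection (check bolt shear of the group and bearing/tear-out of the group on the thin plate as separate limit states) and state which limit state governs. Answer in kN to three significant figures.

Bolt shear: A_b = π·27²/4 = 572.6 mm²; R_n = 372 × 572.6 × 4 × 1 / 1000 = 852 kN → 0.75 × 852 = 639 kN.
Bearing (1.5 l_c t F_u ≤ 3.0 d t F_u): upper limit = 3.0·27·16·470 / 1000 = 609.1 kN.
  Edge l_c = 70 − 30/2 = 55 → r_n = 609.1 kN; interior l_c = 110 − 30 = 80 → r_n = 609.1 kN.
  R_n,bearing = 1·609.1 + 3·609.1 = 2436 kN → 0.75 × 2436 = 1830 kN.
Bolt shear governs: 639 kN.

639 kN (bolt shear governs)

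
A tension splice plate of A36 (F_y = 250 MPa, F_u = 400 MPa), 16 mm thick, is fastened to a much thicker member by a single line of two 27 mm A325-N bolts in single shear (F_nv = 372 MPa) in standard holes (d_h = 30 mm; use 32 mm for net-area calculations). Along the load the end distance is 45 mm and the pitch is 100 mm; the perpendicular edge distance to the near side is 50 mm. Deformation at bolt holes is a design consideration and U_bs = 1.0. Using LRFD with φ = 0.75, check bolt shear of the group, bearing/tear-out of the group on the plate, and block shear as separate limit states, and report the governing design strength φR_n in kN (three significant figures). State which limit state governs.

319 kN (bolt shear governs)

Bolt shear: A_b = π·27²/4 = 572.6 mm²; R_n = 372 × 572.6 × 2 × 1 / 1000 = 426 kN → 0.75 × 426 = 319 kN.
Bearing: edge l_c = 30, r_n = 230.4 kN; interior l_c = 70, r_n = 414.7 kN; R_n = 230.4 + 1·414.7 = 645.1 kN → 484 kN.
Block shear: A_gv = 2320, A_nv = 1552, A_nt = 544 mm²; R_n = min(0.6F_uA_nv, 0.6F_yA_gv) + U_bs·F_u·A_nt = 565.6 kN → 424 kN.
Bolt shear governs: 319 kN.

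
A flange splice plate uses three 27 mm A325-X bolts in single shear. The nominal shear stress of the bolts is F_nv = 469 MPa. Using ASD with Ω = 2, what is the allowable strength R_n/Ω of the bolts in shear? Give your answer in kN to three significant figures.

A_b = π × 27² / 4 = 572.6 mm².
R_n = F_nv · A_b · n · n_s = 469 × 572.6 × 3 × 1 / 1000 = 805.6 kN.
Allowable strength R_n/Ω = 805.6 / 2 = 403 kN.

403 kN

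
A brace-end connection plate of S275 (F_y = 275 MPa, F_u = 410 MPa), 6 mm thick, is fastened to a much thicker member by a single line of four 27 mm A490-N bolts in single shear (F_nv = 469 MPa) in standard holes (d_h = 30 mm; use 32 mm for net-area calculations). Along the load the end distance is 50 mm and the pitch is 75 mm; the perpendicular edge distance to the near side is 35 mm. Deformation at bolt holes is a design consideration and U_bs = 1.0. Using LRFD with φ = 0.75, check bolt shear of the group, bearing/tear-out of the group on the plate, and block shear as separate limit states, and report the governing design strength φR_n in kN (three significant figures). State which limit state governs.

Bolt shear: A_b = π·27²/4 = 572.6 mm²; R_n = 469 × 572.6 × 4 × 1 / 1000 = 1074 kN → 0.75 × 1074 = 806 kN.
Bearing: edge l_c = 35, r_n = 103.3 kN; interior l_c = 45, r_n = 132.8 kN; R_n = 103.3 + 3·132.8 = 501.8 kN → 376 kN.
Block shear: A_gv = 1650, A_nv = 978, A_nt = 114 mm²; R_n = min(0.6F_uA_nv, 0.6F_yA_gv) + U_bs·F_u·A_nt = 287.3 kN → 215 kN.
Block shear governs: 215 kN.

215 kN (block shear governs)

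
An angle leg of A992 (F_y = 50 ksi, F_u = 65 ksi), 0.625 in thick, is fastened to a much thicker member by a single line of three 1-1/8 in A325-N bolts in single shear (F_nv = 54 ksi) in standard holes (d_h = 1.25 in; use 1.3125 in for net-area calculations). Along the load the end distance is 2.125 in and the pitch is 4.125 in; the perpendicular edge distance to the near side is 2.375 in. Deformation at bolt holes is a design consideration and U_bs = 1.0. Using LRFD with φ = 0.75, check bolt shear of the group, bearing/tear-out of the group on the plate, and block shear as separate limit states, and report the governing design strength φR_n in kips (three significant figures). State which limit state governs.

121 kips (bolt shear governs)

Bolt shear: A_b = π·1.125²/4 = 0.994 in²; R_n = 54 × 0.994 × 3 × 1 = 161 kips → 0.75 × 161 = 121 kips.
Bearing: edge l_c = 1.5, r_n = 73.12 kips; interior l_c = 2.875, r_n = 109.7 kips; R_n = 73.12 + 2·109.7 = 292.5 kips → 219 kips.
Block shear: A_gv = 6.484, A_nv = 4.434, A_nt = 1.074 in²; R_n = min(0.6F_uA_nv, 0.6F_yA_gv) + U_bs·F_u·A_nt = 242.7 kips → 182 kips.
Bolt shear governs: 121 kips.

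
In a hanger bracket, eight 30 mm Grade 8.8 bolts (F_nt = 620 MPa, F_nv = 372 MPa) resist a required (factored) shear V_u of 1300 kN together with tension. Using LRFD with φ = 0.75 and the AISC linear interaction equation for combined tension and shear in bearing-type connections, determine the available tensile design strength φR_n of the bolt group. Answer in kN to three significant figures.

A_b = π·30²/4 = 706.9 mm²; f_rv = 1300 × 1000 / (8 × 706.9) = 229.9 MPa.
F'_nt = 1.3 F_nt − (F_nt / φF_nv) f_rv = 1.3·620 − (620/(0.75·372))·229.9 = 295.1 MPa, capped at F_nt → F'_nt = 295.1 MPa.
R_n = F'_nt · A_b · n = 295.1 × 706.9 × 8 / 1000 = 1669 kN.
Design strength φR_n = 0.75 × 1669 = 1250 kN.

1250 kN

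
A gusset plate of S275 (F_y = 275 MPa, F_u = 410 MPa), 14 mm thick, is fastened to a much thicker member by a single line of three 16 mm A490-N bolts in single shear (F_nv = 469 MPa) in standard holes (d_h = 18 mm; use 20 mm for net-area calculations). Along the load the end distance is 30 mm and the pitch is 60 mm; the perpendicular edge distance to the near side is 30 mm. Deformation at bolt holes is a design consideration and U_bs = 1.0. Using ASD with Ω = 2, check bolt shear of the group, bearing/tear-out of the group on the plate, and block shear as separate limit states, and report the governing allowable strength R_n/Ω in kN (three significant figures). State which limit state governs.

141 kN (bolt shear governs)

Bolt shear: A_b = π·16²/4 = 201.1 mm²; R_n = 469 × 201.1 × 3 × 1 / 1000 = 282.9 kN → 282.9 / 2 = 141 kN.
Bearing: edge l_c = 21, r_n = 144.6 kN; interior l_c = 42, r_n = 220.4 kN; R_n = 144.6 + 2·220.4 = 585.5 kN → 293 kN.
Block shear: A_gv = 2100, A_nv = 1400, A_nt = 280 mm²; R_n = min(0.6F_uA_nv, 0.6F_yA_gv) + U_bs·F_u·A_nt = 459.2 kN → 230 kN.
Bolt shear governs: 141 kN.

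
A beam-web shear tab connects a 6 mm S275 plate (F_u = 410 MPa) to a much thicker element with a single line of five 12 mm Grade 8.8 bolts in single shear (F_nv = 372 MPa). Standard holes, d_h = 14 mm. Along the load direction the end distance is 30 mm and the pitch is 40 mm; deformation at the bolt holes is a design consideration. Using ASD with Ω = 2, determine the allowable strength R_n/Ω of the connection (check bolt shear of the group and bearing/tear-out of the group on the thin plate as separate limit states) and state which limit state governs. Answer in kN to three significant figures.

Bolt shear: A_b = π·12²/4 = 113.1 mm²; R_n = 372 × 113.1 × 5 × 1 / 1000 = 210.4 kN → 210.4 / 2 = 105 kN.
Bearing (1.2 l_c t F_u ≤ 2.4 d t F_u): upper limit = 2.4·12·6·410 / 1000 = 70.85 kN.
  Edge l_c = 30 − 14/2 = 23 → r_n = 67.9 kN; interior l_c = 40 − 14 = 26 → r_n = 70.85 kN.
  R_n,bearing = 1·67.9 + 4·70.85 = 351.3 kN → 351.3 / 2 = 176 kN.
Bolt shear governs: 105 kN.

105 kN (bolt shear governs)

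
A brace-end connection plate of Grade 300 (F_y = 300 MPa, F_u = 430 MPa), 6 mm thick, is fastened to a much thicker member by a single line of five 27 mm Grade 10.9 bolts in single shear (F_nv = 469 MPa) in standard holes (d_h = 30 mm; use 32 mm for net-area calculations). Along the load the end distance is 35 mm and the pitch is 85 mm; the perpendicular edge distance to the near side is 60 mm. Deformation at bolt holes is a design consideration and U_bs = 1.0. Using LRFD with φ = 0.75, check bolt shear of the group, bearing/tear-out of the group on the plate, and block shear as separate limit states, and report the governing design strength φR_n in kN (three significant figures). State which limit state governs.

Bolt shear: A_b = π·27²/4 = 572.6 mm²; R_n = 469 × 572.6 × 5 × 1 / 1000 = 1343 kN → 0.75 × 1343 = 1010 kN.
Bearing: edge l_c = 20, r_n = 61.92 kN; interior l_c = 55, r_n = 167.2 kN; R_n = 61.92 + 4·167.2 = 730.7 kN → 548 kN.
Block shear: A_gv = 2250, A_nv = 1386, A_nt = 264 mm²; R_n = min(0.6F_uA_nv, 0.6F_yA_gv) + U_bs·F_u·A_nt = 471.1 kN → 353 kN.
Block shear governs: 353 kN.

353 kN (block shear governs)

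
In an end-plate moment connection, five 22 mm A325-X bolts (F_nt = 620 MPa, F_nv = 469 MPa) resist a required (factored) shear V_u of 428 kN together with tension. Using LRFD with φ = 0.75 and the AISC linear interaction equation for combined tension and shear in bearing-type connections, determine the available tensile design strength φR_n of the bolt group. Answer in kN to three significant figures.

583 kN

A_b = π·22²/4 = 380.1 mm²; f_rv = 428 × 1000 / (5 × 380.1) = 225.2 MPa.
F'_nt = 1.3 F_nt − (F_nt / φF_nv) f_rv = 1.3·620 − (620/(0.75·469))·225.2 = 409.1 MPa, capped at F_nt → F'_nt = 409.1 MPa.
R_n = F'_nt · A_b · n = 409.1 × 380.1 × 5 / 1000 = 777.5 kN.
Design strength φR_n = 0.75 × 777.5 = 583 kN.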